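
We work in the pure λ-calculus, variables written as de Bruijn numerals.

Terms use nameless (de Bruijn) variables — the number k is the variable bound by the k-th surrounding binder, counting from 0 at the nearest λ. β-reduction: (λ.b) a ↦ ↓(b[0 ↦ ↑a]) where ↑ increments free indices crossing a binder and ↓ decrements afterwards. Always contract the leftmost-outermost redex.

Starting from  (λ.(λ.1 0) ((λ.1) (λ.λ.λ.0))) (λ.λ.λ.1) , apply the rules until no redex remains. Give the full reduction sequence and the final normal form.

Answer: normal form = λ.λ.1  (in 3 steps)

Working:
  start: (λ.(λ.1 0) ((λ.1) (λ.λ.λ.0))) (λ.λ.λ.1)
  step 1: (λ.(λ.λ.λ.1) 0) ((λ.λ.λ.λ.1) (λ.λ.λ.0))
  step 2: (λ.λ.λ.1) ((λ.λ.λ.λ.1) (λ.λ.λ.0))
  step 3: λ.λ.1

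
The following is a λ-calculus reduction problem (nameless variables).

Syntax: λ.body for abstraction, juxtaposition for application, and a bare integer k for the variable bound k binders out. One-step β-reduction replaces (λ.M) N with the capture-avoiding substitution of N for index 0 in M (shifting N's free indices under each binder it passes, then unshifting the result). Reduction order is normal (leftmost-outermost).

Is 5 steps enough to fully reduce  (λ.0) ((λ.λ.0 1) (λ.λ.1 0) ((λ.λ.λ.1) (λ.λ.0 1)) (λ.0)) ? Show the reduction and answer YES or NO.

  start: (λ.0) ((λ.λ.0 1) (λ.λ.1 0) ((λ.λ.λ.1) (λ.λ.0 1)) (λ.0))
  [1] (λ.λ.0 1) (λ.λ.1 0) ((λ.λ.λ.1) (λ.λ.0 1)) (λ.0)
  [2] (λ.0 (λ.λ.1 0)) ((λ.λ.λ.1) (λ.λ.0 1)) (λ.0)
  [3] (λ.λ.λ.1) (λ.λ.0 1) (λ.λ.1 0) (λ.0)
  [4] (λ.λ.1) (λ.λ.1 0) (λ.0)
  [5] (λ.λ.λ.1 0) (λ.0)

Answer: NO — after 5 steps the term is (λ.λ.λ.1 0) (λ.0), not yet normal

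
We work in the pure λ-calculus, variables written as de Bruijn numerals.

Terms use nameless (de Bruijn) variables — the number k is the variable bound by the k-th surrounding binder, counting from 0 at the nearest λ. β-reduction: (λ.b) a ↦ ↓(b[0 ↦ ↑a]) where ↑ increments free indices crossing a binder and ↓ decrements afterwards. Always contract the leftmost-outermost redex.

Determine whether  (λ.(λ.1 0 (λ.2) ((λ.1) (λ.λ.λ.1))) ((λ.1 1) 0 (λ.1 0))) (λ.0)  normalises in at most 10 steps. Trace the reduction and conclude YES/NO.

Answer: YES — reaches normal form λ.0 in 9 ≤ 10 steps

Reduction:
  start: (λ.(λ.1 0 (λ.2) ((λ.1) (λ.λ.λ.1))) ((λ.1 1) 0 (λ.1 0))) (λ.0)
  step 1: (λ.(λ.0) 0 (λ.λ.0) ((λ.1) (λ.λ.λ.1))) ((λ.(λ.0) (λ.0)) (λ.0) (λ.(λ.0) 0))
  step 2: (λ.0) ((λ.(λ.0) (λ.0)) (λ.0) (λ.(λ.0) 0)) (λ.λ.0) ((λ.(λ.(λ.0) (λ.0)) (λ.0) (λ.(λ.0) 0)) (λ.λ.λ.1))
  step 3: (λ.(λ.0) (λ.0)) (λ.0) (λ.(λ.0) 0) (λ.λ.0) ((λ.(λ.(λ.0) (λ.0)) (λ.0) (λ.(λ.0) 0)) (λ.λ.λ.1))
  step 4: (λ.0) (λ.0) (λ.(λ.0) 0) (λ.λ.0) ((λ.(λ.(λ.0) (λ.0)) (λ.0) (λ.(λ.0) 0)) (λ.λ.λ.1))
  step 5: (λ.0) (λ.(λ.0) 0) (λ.λ.0) ((λ.(λ.(λ.0) (λ.0)) (λ.0) (λ.(λ.0) 0)) (λ.λ.λ.1))
  step 6: (λ.(λ.0) 0) (λ.λ.0) ((λ.(λ.(λ.0) (λ.0)) (λ.0) (λ.(λ.0) 0)) (λ.λ.λ.1))
  step 7: (λ.0) (λ.λ.0) ((λ.(λ.(λ.0) (λ.0)) (λ.0) (λ.(λ.0) 0)) (λ.λ.λ.1))
  step 8: (λ.λ.0) ((λ.(λ.(λ.0) (λ.0)) (λ.0) (λ.(λ.0) 0)) (λ.λ.λ.1))
  step 9: λ.0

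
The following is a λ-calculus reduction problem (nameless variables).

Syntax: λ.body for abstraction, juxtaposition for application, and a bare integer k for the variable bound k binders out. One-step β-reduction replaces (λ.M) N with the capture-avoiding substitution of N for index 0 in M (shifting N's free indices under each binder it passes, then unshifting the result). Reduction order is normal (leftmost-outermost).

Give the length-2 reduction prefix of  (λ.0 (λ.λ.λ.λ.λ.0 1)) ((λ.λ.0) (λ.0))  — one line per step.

  start: (λ.0 (λ.λ.λ.λ.λ.0 1)) ((λ.λ.0) (λ.0))
  [1] (λ.λ.0) (λ.0) (λ.λ.λ.λ.λ.0 1)
  [2] (λ.0) (λ.λ.λ.λ.λ.0 1)

Answer: after 2 steps: (λ.0) (λ.λ.λ.λ.λ.0 1)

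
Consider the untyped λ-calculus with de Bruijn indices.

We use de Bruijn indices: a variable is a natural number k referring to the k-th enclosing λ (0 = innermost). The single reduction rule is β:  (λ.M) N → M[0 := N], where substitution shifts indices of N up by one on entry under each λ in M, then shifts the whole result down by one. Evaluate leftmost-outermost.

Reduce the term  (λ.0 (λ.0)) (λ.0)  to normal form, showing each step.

Answer: normal form = λ.0  (in 2 steps)

Reduction:
  start: (λ.0 (λ.0)) (λ.0)
  →1  (λ.0) (λ.0)
  →2  λ.0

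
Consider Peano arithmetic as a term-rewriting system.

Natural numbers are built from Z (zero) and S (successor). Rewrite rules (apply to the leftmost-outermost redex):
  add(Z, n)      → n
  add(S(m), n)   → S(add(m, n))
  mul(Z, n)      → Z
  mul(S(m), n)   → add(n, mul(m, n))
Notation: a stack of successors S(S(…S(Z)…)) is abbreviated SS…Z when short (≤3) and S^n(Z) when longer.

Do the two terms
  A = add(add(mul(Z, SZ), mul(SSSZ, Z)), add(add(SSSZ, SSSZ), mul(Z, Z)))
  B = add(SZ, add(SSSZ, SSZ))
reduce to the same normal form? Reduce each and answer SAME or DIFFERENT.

Term A:
  start: add(add(mul(Z, SZ), mul(SSSZ, Z)), add(add(SSSZ, SSSZ), mul(Z, Z)))
  step 1: add(add(Z, mul(SSSZ, Z)), add(add(SSSZ, SSSZ), mul(Z, Z)))
  step 2: add(mul(SSSZ, Z), add(add(SSSZ, SSSZ), mul(Z, Z)))
  step 3: add(add(Z, mul(SSZ, Z)), add(add(SSSZ, SSSZ), mul(Z, Z)))
  step 4: add(mul(SSZ, Z), add(add(SSSZ, SSSZ), mul(Z, Z)))
  step 5: add(add(Z, mul(SZ, Z)), add(add(SSSZ, SSSZ), mul(Z, Z)))
  step 6: add(mul(SZ, Z), add(add(SSSZ, SSSZ), mul(Z, Z)))
  step 7: add(add(Z, mul(Z, Z)), add(add(SSSZ, SSSZ), mul(Z, Z)))
  step 8: add(mul(Z, Z), add(add(SSSZ, SSSZ), mul(Z, Z)))
  step 9: add(Z, add(add(SSSZ, SSSZ), mul(Z, Z)))
  step 10: add(add(SSSZ, SSSZ), mul(Z, Z))
  step 11: add(S(add(SSZ, SSSZ)), mul(Z, Z))
  step 12: S(add(add(SSZ, SSSZ), mul(Z, Z)))
  step 13: S(add(S(add(SZ, SSSZ)), mul(Z, Z)))
  step 14: S(S(add(add(SZ, SSSZ), mul(Z, Z))))
  step 15: S(S(add(S(add(Z, SSSZ)), mul(Z, Z))))
  step 16: S(S(S(add(add(Z, SSSZ), mul(Z, Z)))))
  step 17: S(S(S(add(SSSZ, mul(Z, Z)))))
  step 18: S(S(S(S(add(SSZ, mul(Z, Z))))))
  step 19: S(S(S(S(S(add(SZ, mul(Z, Z)))))))
  step 20: S(S(S(S(S(S(add(Z, mul(Z, Z))))))))
  step 21: S(S(S(S(S(S(mul(Z, Z)))))))
  step 22: S^6(Z)

Term B:
  start: add(SZ, add(SSSZ, SSZ))
  step 1: S(add(Z, add(SSSZ, SSZ)))
  step 2: S(add(SSSZ, SSZ))
  step 3: S(S(add(SSZ, SSZ)))
  step 4: S(S(S(add(SZ, SSZ))))
  step 5: S(S(S(S(add(Z, SSZ)))))
  step 6: S^6(Z)

Answer: SAME — A ⇓ S^6(Z), B ⇓ S^6(Z)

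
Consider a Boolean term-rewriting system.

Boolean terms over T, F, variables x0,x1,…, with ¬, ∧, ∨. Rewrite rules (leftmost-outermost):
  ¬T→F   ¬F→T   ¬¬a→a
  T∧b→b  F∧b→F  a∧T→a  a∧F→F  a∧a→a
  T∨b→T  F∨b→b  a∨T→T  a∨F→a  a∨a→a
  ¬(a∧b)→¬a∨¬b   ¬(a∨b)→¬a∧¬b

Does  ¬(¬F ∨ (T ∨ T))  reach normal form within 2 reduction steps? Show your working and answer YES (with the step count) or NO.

  start: ¬(¬F ∨ (T ∨ T))
  →1  ¬¬F ∧ ¬(T ∨ T)
  →2  F ∧ ¬(T ∨ T)

Answer: NO — after 2 steps the term is F ∧ ¬(T ∨ T), not yet normal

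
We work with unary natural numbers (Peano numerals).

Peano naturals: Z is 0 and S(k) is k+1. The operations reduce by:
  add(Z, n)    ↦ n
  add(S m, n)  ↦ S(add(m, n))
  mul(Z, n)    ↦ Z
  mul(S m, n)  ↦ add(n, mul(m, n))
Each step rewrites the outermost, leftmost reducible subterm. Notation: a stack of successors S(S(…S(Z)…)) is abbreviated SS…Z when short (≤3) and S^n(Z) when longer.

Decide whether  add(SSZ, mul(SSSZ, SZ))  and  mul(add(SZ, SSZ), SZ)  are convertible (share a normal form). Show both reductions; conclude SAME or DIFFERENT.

Answer: DIFFERENT — A ⇓ S^5(Z), B ⇓ SSSZ

Working:
Term A:
  start: add(SSZ, mul(SSSZ, SZ))
  step 1: S(add(SZ, mul(SSSZ, SZ)))
  step 2: S(S(add(Z, mul(SSSZ, SZ))))
  step 3: S(S(mul(SSSZ, SZ)))
  step 4: S(S(add(SZ, mul(SSZ, SZ))))
  step 5: S(S(S(add(Z, mul(SSZ, SZ)))))
  step 6: S(S(S(mul(SSZ, SZ))))
  step 7: S(S(S(add(SZ, mul(SZ, SZ)))))
  step 8: S(S(S(S(add(Z, mul(SZ, SZ))))))
  step 9: S(S(S(S(mul(SZ, SZ)))))
  step 10: S(S(S(S(add(SZ, mul(Z, SZ))))))
  step 11: S(S(S(S(S(add(Z, mul(Z, SZ)))))))
  step 12: S(S(S(S(S(mul(Z, SZ))))))
  step 13: S^5(Z)

Term B:
  start: mul(add(SZ, SSZ), SZ)
  step 1: mul(S(add(Z, SSZ)), SZ)
  step 2: add(SZ, mul(add(Z, SSZ), SZ))
  step 3: S(add(Z, mul(add(Z, SSZ), SZ)))
  step 4: S(mul(add(Z, SSZ), SZ))
  step 5: S(mul(SSZ, SZ))
  step 6: S(add(SZ, mul(SZ, SZ)))
  step 7: S(S(add(Z, mul(SZ, SZ))))
  step 8: S(S(mul(SZ, SZ)))
  step 9: S(S(add(SZ, mul(Z, SZ))))
  step 10: S(S(S(add(Z, mul(Z, SZ)))))
  step 11: S(S(S(mul(Z, SZ))))
  step 12: SSSZ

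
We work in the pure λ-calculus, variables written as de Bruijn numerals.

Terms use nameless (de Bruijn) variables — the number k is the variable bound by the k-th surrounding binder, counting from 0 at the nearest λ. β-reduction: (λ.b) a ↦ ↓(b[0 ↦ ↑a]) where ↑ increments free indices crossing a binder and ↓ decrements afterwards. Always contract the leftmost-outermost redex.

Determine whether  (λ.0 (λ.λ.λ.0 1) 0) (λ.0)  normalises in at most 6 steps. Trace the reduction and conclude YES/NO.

  start: (λ.0 (λ.λ.λ.0 1) 0) (λ.0)
  →1  (λ.0) (λ.λ.λ.0 1) (λ.0)
  →2  (λ.λ.λ.0 1) (λ.0)
  →3  λ.λ.0 1

Answer: YES — reaches normal form λ.λ.0 1 in 3 ≤ 6 steps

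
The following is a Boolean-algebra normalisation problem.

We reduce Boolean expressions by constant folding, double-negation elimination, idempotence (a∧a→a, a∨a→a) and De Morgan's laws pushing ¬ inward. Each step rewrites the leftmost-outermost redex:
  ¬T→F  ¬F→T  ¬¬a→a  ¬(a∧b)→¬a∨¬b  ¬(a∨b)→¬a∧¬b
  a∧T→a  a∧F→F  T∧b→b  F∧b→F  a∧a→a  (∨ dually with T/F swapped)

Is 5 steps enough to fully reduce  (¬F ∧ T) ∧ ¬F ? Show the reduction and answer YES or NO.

  start: (¬F ∧ T) ∧ ¬F
  step 1: ¬F ∧ ¬F
  step 2: ¬F
  step 3: T

Answer: YES — reaches normal form T in 3 ≤ 5 steps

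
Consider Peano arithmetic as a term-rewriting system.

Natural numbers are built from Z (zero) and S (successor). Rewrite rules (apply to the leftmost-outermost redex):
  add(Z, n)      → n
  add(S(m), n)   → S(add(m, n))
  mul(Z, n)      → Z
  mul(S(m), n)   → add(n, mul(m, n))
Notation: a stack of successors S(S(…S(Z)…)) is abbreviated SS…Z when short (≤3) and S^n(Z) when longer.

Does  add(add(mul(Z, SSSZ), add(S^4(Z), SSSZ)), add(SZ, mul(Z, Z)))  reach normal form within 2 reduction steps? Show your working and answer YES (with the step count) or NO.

  start: add(add(mul(Z, SSSZ), add(S^4(Z), SSSZ)), add(SZ, mul(Z, Z)))
  [1] add(add(Z, add(S^4(Z), SSSZ)), add(SZ, mul(Z, Z)))
  [2] add(add(S^4(Z), SSSZ), add(SZ, mul(Z, Z)))

Answer: NO — after 2 steps the term is add(add(S^4(Z), SSSZ), add(SZ, mul(Z, Z))), not yet normal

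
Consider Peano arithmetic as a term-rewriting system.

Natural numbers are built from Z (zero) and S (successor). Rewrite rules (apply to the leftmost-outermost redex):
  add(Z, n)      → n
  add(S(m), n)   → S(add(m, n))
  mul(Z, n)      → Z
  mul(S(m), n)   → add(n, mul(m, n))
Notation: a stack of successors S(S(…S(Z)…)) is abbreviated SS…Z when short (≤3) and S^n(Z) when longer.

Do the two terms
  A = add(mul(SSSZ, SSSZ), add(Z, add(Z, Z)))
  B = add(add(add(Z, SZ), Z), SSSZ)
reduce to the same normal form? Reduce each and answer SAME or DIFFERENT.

Answer: DIFFERENT — A ⇓ S^9(Z), B ⇓ S^4(Z)

Working:
Term A:
  start: add(mul(SSSZ, SSSZ), add(Z, add(Z, Z)))
  →1  add(add(SSSZ, mul(SSZ, SSSZ)), add(Z, add(Z, Z)))
  →2  add(S(add(SSZ, mul(SSZ, SSSZ))), add(Z, add(Z, Z)))
  →3  S(add(add(SSZ, mul(SSZ, SSSZ)), add(Z, add(Z, Z))))
  →4  S(add(S(add(SZ, mul(SSZ, SSSZ))), add(Z, add(Z, Z))))
  →5  S(S(add(add(SZ, mul(SSZ, SSSZ)), add(Z, add(Z, Z)))))
  →6  S(S(add(S(add(Z, mul(SSZ, SSSZ))), add(Z, add(Z, Z)))))
  →7  S(S(S(add(add(Z, mul(SSZ, SSSZ)), add(Z, add(Z, Z))))))
  →8  S(S(S(add(mul(SSZ, SSSZ), add(Z, add(Z, Z))))))
  →9  S(S(S(add(add(SSSZ, mul(SZ, SSSZ)), add(Z, add(Z, Z))))))
  →10  S(S(S(add(S(add(SSZ, mul(SZ, SSSZ))), add(Z, add(Z, Z))))))
  →11  S(S(S(S(add(add(SSZ, mul(SZ, SSSZ)), add(Z, add(Z, Z)))))))
  →12  S(S(S(S(add(S(add(SZ, mul(SZ, SSSZ))), add(Z, add(Z, Z)))))))
  →13  S(S(S(S(S(add(add(SZ, mul(SZ, SSSZ)), add(Z, add(Z, Z))))))))
  →14  S(S(S(S(S(add(S(add(Z, mul(SZ, SSSZ))), add(Z, add(Z, Z))))))))
  →15  S(S(S(S(S(S(add(add(Z, mul(SZ, SSSZ)), add(Z, add(Z, Z)))))))))
  →16  S(S(S(S(S(S(add(mul(SZ, SSSZ), add(Z, add(Z, Z)))))))))
  →17  S(S(S(S(S(S(add(add(SSSZ, mul(Z, SSSZ)), add(Z, add(Z, Z)))))))))
  →18  S(S(S(S(S(S(add(S(add(SSZ, mul(Z, SSSZ))), add(Z, add(Z, Z)))))))))
  →19  S(S(S(S(S(S(S(add(add(SSZ, mul(Z, SSSZ)), add(Z, add(Z, Z))))))))))
  →20  S(S(S(S(S(S(S(add(S(add(SZ, mul(Z, SSSZ))), add(Z, add(Z, Z))))))))))
  →21  S(S(S(S(S(S(S(S(add(add(SZ, mul(Z, SSSZ)), add(Z, add(Z, Z)))))))))))
  →22  S(S(S(S(S(S(S(S(add(S(add(Z, mul(Z, SSSZ))), add(Z, add(Z, Z)))))))))))
  →23  S(S(S(S(S(S(S(S(S(add(add(Z, mul(Z, SSSZ)), add(Z, add(Z, Z))))))))))))
  →24  S(S(S(S(S(S(S(S(S(add(mul(Z, SSSZ), add(Z, add(Z, Z))))))))))))
  →25  S(S(S(S(S(S(S(S(S(add(Z, add(Z, add(Z, Z))))))))))))
  →26  S(S(S(S(S(S(S(S(S(add(Z, add(Z, Z)))))))))))
  →27  S(S(S(S(S(S(S(S(S(add(Z, Z))))))))))
  →28  S^9(Z)

Term B:
  start: add(add(add(Z, SZ), Z), SSSZ)
  →1  add(add(SZ, Z), SSSZ)
  →2  add(S(add(Z, Z)), SSSZ)
  →3  S(add(add(Z, Z), SSSZ))
  →4  S(add(Z, SSSZ))
  →5  S^4(Z)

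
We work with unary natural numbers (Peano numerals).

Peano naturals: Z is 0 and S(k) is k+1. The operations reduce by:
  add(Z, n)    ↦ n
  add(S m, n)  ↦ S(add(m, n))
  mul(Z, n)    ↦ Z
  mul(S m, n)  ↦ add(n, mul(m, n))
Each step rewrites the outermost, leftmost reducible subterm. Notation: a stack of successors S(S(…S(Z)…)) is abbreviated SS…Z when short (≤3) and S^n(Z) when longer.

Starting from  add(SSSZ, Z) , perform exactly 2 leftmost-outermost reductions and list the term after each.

Answer: after 2 steps: S(S(add(SZ, Z)))

Reduction:
  start: add(SSSZ, Z)
  step 1: S(add(SSZ, Z))
  step 2: S(S(add(SZ, Z)))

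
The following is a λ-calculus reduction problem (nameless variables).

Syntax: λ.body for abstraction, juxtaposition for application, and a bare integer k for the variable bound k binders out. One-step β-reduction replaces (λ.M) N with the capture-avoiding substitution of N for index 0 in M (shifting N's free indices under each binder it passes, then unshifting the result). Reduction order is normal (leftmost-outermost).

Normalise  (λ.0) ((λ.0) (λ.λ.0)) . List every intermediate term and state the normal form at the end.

  start: (λ.0) ((λ.0) (λ.λ.0))
  →1  (λ.0) (λ.λ.0)
  →2  λ.λ.0

Answer: normal form = λ.λ.0  (in 2 steps)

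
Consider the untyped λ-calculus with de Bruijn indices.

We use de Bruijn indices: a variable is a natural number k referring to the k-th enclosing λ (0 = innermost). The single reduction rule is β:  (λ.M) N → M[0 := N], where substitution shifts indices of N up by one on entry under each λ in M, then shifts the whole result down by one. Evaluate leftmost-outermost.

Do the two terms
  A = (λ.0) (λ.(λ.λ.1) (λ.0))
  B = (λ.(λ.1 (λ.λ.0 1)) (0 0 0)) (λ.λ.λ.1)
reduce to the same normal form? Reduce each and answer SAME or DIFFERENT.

Answer: DIFFERENT — A ⇓ λ.λ.λ.0, B ⇓ λ.λ.1

Working:
Term A:
  start: (λ.0) (λ.(λ.λ.1) (λ.0))
  step 1: λ.(λ.λ.1) (λ.0)
  step 2: λ.λ.λ.0

Term B:
  start: (λ.(λ.1 (λ.λ.0 1)) (0 0 0)) (λ.λ.λ.1)
  step 1: (λ.(λ.λ.λ.1) (λ.λ.0 1)) ((λ.λ.λ.1) (λ.λ.λ.1) (λ.λ.λ.1))
  step 2: (λ.λ.λ.1) (λ.λ.0 1)
  step 3: λ.λ.1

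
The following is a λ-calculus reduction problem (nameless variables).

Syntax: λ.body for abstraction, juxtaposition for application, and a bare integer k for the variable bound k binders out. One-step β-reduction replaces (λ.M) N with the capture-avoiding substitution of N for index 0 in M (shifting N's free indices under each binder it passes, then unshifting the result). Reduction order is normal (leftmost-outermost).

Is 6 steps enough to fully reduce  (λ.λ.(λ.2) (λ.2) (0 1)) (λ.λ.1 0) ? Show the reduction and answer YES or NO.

Answer: YES — reaches normal form λ.λ.1 (λ.λ.1 0) 0 in 3 ≤ 6 steps

Working:
  start: (λ.λ.(λ.2) (λ.2) (0 1)) (λ.λ.1 0)
  [1] λ.(λ.λ.λ.1 0) (λ.λ.λ.1 0) (0 (λ.λ.1 0))
  [2] λ.(λ.λ.1 0) (0 (λ.λ.1 0))
  [3] λ.λ.1 (λ.λ.1 0) 0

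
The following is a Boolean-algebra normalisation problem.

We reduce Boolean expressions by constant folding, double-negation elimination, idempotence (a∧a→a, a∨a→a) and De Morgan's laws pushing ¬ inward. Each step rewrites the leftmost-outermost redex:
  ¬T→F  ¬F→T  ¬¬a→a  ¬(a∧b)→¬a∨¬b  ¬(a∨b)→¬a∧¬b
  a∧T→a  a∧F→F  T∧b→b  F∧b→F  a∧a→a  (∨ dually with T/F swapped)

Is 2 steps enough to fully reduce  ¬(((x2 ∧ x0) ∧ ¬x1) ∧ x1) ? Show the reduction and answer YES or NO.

  start: ¬(((x2 ∧ x0) ∧ ¬x1) ∧ x1)
  →1  ¬((x2 ∧ x0) ∧ ¬x1) ∨ ¬x1
  →2  (¬(x2 ∧ x0) ∨ ¬¬x1) ∨ ¬x1

Answer: NO — after 2 steps the term is (¬(x2 ∧ x0) ∨ ¬¬x1) ∨ ¬x1, not yet normal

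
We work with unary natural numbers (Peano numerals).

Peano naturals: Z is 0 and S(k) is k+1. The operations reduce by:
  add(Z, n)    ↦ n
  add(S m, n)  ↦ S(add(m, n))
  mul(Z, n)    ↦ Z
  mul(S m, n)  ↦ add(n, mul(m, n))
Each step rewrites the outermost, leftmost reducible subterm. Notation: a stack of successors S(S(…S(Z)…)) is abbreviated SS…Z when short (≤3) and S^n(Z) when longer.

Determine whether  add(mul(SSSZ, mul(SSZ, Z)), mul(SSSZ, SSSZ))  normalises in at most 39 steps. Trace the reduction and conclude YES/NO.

Answer: YES — reaches normal form S^9(Z) in 39 ≤ 39 steps

Working:
  start: add(mul(SSSZ, mul(SSZ, Z)), mul(SSSZ, SSSZ))
  step 1: add(add(mul(SSZ, Z), mul(SSZ, mul(SSZ, Z))), mul(SSSZ, SSSZ))
  step 2: add(add(add(Z, mul(SZ, Z)), mul(SSZ, mul(SSZ, Z))), mul(SSSZ, SSSZ))
  step 3: add(add(mul(SZ, Z), mul(SSZ, mul(SSZ, Z))), mul(SSSZ, SSSZ))
  step 4: add(add(add(Z, mul(Z, Z)), mul(SSZ, mul(SSZ, Z))), mul(SSSZ, SSSZ))
  step 5: add(add(mul(Z, Z), mul(SSZ, mul(SSZ, Z))), mul(SSSZ, SSSZ))
  step 6: add(add(Z, mul(SSZ, mul(SSZ, Z))), mul(SSSZ, SSSZ))
  step 7: add(mul(SSZ, mul(SSZ, Z)), mul(SSSZ, SSSZ))
  step 8: add(add(mul(SSZ, Z), mul(SZ, mul(SSZ, Z))), mul(SSSZ, SSSZ))
  step 9: add(add(add(Z, mul(SZ, Z)), mul(SZ, mul(SSZ, Z))), mul(SSSZ, SSSZ))
  step 10: add(add(mul(SZ, Z), mul(SZ, mul(SSZ, Z))), mul(SSSZ, SSSZ))
  step 11: add(add(add(Z, mul(Z, Z)), mul(SZ, mul(SSZ, Z))), mul(SSSZ, SSSZ))
  step 12: add(add(mul(Z, Z), mul(SZ, mul(SSZ, Z))), mul(SSSZ, SSSZ))
  step 13: add(add(Z, mul(SZ, mul(SSZ, Z))), mul(SSSZ, SSSZ))
  step 14: add(mul(SZ, mul(SSZ, Z)), mul(SSSZ, SSSZ))
  step 15: add(add(mul(SSZ, Z), mul(Z, mul(SSZ, Z))), mul(SSSZ, SSSZ))
  step 16: add(add(add(Z, mul(SZ, Z)), mul(Z, mul(SSZ, Z))), mul(SSSZ, SSSZ))
  step 17: add(add(mul(SZ, Z), mul(Z, mul(SSZ, Z))), mul(SSSZ, SSSZ))
  step 18: add(add(add(Z, mul(Z, Z)), mul(Z, mul(SSZ, Z))), mul(SSSZ, SSSZ))
  step 19: add(add(mul(Z, Z), mul(Z, mul(SSZ, Z))), mul(SSSZ, SSSZ))
  step 20: add(add(Z, mul(Z, mul(SSZ, Z))), mul(SSSZ, SSSZ))
  step 21: add(mul(Z, mul(SSZ, Z)), mul(SSSZ, SSSZ))
  step 22: add(Z, mul(SSSZ, SSSZ))
  step 23: mul(SSSZ, SSSZ)
  step 24: add(SSSZ, mul(SSZ, SSSZ))
  step 25: S(add(SSZ, mul(SSZ, SSSZ)))
  step 26: S(S(add(SZ, mul(SSZ, SSSZ))))
  step 27: S(S(S(add(Z, mul(SSZ, SSSZ)))))
  step 28: S(S(S(mul(SSZ, SSSZ))))
  step 29: S(S(S(add(SSSZ, mul(SZ, SSSZ)))))
  step 30: S(S(S(S(add(SSZ, mul(SZ, SSSZ))))))
  step 31: S(S(S(S(S(add(SZ, mul(SZ, SSSZ)))))))
  step 32: S(S(S(S(S(S(add(Z, mul(SZ, SSSZ))))))))
  step 33: S(S(S(S(S(S(mul(SZ, SSSZ)))))))
  step 34: S(S(S(S(S(S(add(SSSZ, mul(Z, SSSZ))))))))
  step 35: S(S(S(S(S(S(S(add(SSZ, mul(Z, SSSZ)))))))))
  step 36: S(S(S(S(S(S(S(S(add(SZ, mul(Z, SSSZ))))))))))
  step 37: S(S(S(S(S(S(S(S(S(add(Z, mul(Z, SSSZ)))))))))))
  step 38: S(S(S(S(S(S(S(S(S(mul(Z, SSSZ))))))))))
  step 39: S^9(Z)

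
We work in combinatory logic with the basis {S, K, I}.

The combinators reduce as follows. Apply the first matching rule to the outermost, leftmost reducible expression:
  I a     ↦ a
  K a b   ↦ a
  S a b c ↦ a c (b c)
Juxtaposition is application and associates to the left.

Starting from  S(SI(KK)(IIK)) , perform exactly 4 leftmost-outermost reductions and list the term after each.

Answer: after 4 steps: S(K(KK(IIK)))

Working:
  start: S(SI(KK)(IIK))
  →1  S(I(IIK)(KK(IIK)))
  →2  S(IIK(KK(IIK)))
  →3  S(IK(KK(IIK)))
  →4  S(K(KK(IIK)))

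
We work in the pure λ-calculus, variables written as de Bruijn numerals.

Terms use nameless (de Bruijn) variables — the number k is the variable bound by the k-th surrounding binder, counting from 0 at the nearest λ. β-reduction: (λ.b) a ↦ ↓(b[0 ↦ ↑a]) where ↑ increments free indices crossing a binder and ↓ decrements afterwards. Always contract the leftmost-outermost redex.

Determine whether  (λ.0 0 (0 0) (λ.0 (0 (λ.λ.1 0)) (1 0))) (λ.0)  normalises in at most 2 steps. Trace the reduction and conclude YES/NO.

Answer: NO — after 2 steps the term is (λ.0) ((λ.0) (λ.0)) (λ.0 (0 (λ.λ.1 0)) ((λ.0) 0)), not yet normal

Derivation:
  start: (λ.0 0 (0 0) (λ.0 (0 (λ.λ.1 0)) (1 0))) (λ.0)
  →1  (λ.0) (λ.0) ((λ.0) (λ.0)) (λ.0 (0 (λ.λ.1 0)) ((λ.0) 0))
  →2  (λ.0) ((λ.0) (λ.0)) (λ.0 (0 (λ.λ.1 0)) ((λ.0) 0))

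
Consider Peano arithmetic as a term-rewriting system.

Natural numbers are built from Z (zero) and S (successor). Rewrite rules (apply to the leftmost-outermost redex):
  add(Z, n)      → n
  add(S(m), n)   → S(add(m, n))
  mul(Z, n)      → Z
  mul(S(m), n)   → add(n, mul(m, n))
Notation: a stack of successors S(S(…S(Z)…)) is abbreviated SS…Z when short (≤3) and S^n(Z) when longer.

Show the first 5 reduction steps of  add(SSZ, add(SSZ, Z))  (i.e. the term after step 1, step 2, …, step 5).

Answer: after 5 steps: S(S(S(S(add(Z, Z)))))

Working:
  start: add(SSZ, add(SSZ, Z))
  step 1: S(add(SZ, add(SSZ, Z)))
  step 2: S(S(add(Z, add(SSZ, Z))))
  step 3: S(S(add(SSZ, Z)))
  step 4: S(S(S(add(SZ, Z))))
  step 5: S(S(S(S(add(Z, Z)))))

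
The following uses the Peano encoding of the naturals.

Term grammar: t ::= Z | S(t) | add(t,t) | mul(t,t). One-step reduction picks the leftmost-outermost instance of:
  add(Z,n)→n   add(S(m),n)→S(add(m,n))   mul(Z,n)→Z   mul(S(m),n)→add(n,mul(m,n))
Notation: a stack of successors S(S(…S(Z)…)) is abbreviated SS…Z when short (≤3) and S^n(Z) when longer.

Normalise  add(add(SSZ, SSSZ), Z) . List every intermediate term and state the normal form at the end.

  start: add(add(SSZ, SSSZ), Z)
  step 1: add(S(add(SZ, SSSZ)), Z)
  step 2: S(add(add(SZ, SSSZ), Z))
  step 3: S(add(S(add(Z, SSSZ)), Z))
  step 4: S(S(add(add(Z, SSSZ), Z)))
  step 5: S(S(add(SSSZ, Z)))
  step 6: S(S(S(add(SSZ, Z))))
  step 7: S(S(S(S(add(SZ, Z)))))
  step 8: S(S(S(S(S(add(Z, Z))))))
  step 9: S^5(Z)

Answer: normal form = S^5(Z)  (in 9 steps)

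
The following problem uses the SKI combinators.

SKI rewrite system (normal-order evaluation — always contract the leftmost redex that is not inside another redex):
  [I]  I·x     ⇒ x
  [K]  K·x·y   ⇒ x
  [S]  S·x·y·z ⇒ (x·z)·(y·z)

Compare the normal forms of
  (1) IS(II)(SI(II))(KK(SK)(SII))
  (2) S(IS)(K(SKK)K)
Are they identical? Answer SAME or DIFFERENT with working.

Term A:
  start: IS(II)(SI(II))(KK(SK)(SII))
  →1  S(II)(SI(II))(KK(SK)(SII))
  →2  II(KK(SK)(SII))(SI(II)(KK(SK)(SII)))
  →3  I(KK(SK)(SII))(SI(II)(KK(SK)(SII)))
  →4  KK(SK)(SII)(SI(II)(KK(SK)(SII)))
  →5  K(SII)(SI(II)(KK(SK)(SII)))
  →6  SII

Term B:
  start: S(IS)(K(SKK)K)
  →1  SS(K(SKK)K)
  →2  SS(SKK)

Answer: DIFFERENT — A ⇓ SII, B ⇓ SS(SKK)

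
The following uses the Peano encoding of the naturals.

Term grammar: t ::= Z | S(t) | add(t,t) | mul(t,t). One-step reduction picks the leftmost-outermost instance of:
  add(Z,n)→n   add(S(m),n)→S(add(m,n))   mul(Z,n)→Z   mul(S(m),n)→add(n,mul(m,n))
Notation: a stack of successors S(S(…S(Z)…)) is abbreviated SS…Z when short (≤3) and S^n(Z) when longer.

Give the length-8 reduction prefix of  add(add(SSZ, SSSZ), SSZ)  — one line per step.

  start: add(add(SSZ, SSSZ), SSZ)
  →1  add(S(add(SZ, SSSZ)), SSZ)
  →2  S(add(add(SZ, SSSZ), SSZ))
  →3  S(add(S(add(Z, SSSZ)), SSZ))
  →4  S(S(add(add(Z, SSSZ), SSZ)))
  →5  S(S(add(SSSZ, SSZ)))
  →6  S(S(S(add(SSZ, SSZ))))
  →7  S(S(S(S(add(SZ, SSZ)))))
  →8  S(S(S(S(S(add(Z, SSZ))))))

Answer: after 8 steps: S(S(S(S(S(add(Z, SSZ))))))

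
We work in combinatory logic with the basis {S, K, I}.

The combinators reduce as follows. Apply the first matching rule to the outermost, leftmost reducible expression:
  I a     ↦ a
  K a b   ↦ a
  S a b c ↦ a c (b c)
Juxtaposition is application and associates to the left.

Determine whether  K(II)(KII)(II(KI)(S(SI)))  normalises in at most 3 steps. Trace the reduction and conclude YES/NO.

  start: K(II)(KII)(II(KI)(S(SI)))
  step 1: II(II(KI)(S(SI)))
  step 2: I(II(KI)(S(SI)))
  step 3: II(KI)(S(SI))

Answer: NO — after 3 steps the term is II(KI)(S(SI)), not yet normal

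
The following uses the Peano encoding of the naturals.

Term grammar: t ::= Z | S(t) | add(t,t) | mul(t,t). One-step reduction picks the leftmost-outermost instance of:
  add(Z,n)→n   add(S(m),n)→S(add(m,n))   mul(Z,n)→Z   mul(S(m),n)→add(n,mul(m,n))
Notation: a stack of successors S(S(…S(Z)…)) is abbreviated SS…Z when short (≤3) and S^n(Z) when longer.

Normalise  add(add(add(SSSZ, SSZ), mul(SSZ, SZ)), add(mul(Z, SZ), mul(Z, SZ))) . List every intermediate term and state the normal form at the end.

Answer: normal form = S^7(Z)  (in 28 steps)

Reduction:
  start: add(add(add(SSSZ, SSZ), mul(SSZ, SZ)), add(mul(Z, SZ), mul(Z, SZ)))
  →1  add(add(S(add(SSZ, SSZ)), mul(SSZ, SZ)), add(mul(Z, SZ), mul(Z, SZ)))
  →2  add(S(add(add(SSZ, SSZ), mul(SSZ, SZ))), add(mul(Z, SZ), mul(Z, SZ)))
  →3  S(add(add(add(SSZ, SSZ), mul(SSZ, SZ)), add(mul(Z, SZ), mul(Z, SZ))))
  →4  S(add(add(S(add(SZ, SSZ)), mul(SSZ, SZ)), add(mul(Z, SZ), mul(Z, SZ))))
  →5  S(add(S(add(add(SZ, SSZ), mul(SSZ, SZ))), add(mul(Z, SZ), mul(Z, SZ))))
  →6  S(S(add(add(add(SZ, SSZ), mul(SSZ, SZ)), add(mul(Z, SZ), mul(Z, SZ)))))
  →7  S(S(add(add(S(add(Z, SSZ)), mul(SSZ, SZ)), add(mul(Z, SZ), mul(Z, SZ)))))
  →8  S(S(add(S(add(add(Z, SSZ), mul(SSZ, SZ))), add(mul(Z, SZ), mul(Z, SZ)))))
  →9  S(S(S(add(add(add(Z, SSZ), mul(SSZ, SZ)), add(mul(Z, SZ), mul(Z, SZ))))))
  →10  S(S(S(add(add(SSZ, mul(SSZ, SZ)), add(mul(Z, SZ), mul(Z, SZ))))))
  →11  S(S(S(add(S(add(SZ, mul(SSZ, SZ))), add(mul(Z, SZ), mul(Z, SZ))))))
  →12  S(S(S(S(add(add(SZ, mul(SSZ, SZ)), add(mul(Z, SZ), mul(Z, SZ)))))))
  →13  S(S(S(S(add(S(add(Z, mul(SSZ, SZ))), add(mul(Z, SZ), mul(Z, SZ)))))))
  →14  S(S(S(S(S(add(add(Z, mul(SSZ, SZ)), add(mul(Z, SZ), mul(Z, SZ))))))))
  →15  S(S(S(S(S(add(mul(SSZ, SZ), add(mul(Z, SZ), mul(Z, SZ))))))))
  →16  S(S(S(S(S(add(add(SZ, mul(SZ, SZ)), add(mul(Z, SZ), mul(Z, SZ))))))))
  →17  S(S(S(S(S(add(S(add(Z, mul(SZ, SZ))), add(mul(Z, SZ), mul(Z, SZ))))))))
  →18  S(S(S(S(S(S(add(add(Z, mul(SZ, SZ)), add(mul(Z, SZ), mul(Z, SZ)))))))))
  →19  S(S(S(S(S(S(add(mul(SZ, SZ), add(mul(Z, SZ), mul(Z, SZ)))))))))
  →20  S(S(S(S(S(S(add(add(SZ, mul(Z, SZ)), add(mul(Z, SZ), mul(Z, SZ)))))))))
  →21  S(S(S(S(S(S(add(S(add(Z, mul(Z, SZ))), add(mul(Z, SZ), mul(Z, SZ)))))))))
  →22  S(S(S(S(S(S(S(add(add(Z, mul(Z, SZ)), add(mul(Z, SZ), mul(Z, SZ))))))))))
  →23  S(S(S(S(S(S(S(add(mul(Z, SZ), add(mul(Z, SZ), mul(Z, SZ))))))))))
  →24  S(S(S(S(S(S(S(add(Z, add(mul(Z, SZ), mul(Z, SZ))))))))))
  →25  S(S(S(S(S(S(S(add(mul(Z, SZ), mul(Z, SZ)))))))))
  →26  S(S(S(S(S(S(S(add(Z, mul(Z, SZ)))))))))
  →27  S(S(S(S(S(S(S(mul(Z, SZ))))))))
  →28  S^7(Z)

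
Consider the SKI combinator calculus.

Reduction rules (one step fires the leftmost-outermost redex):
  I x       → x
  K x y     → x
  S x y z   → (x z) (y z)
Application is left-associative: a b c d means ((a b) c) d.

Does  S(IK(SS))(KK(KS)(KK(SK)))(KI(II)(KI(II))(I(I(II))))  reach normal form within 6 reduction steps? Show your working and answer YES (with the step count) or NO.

  start: S(IK(SS))(KK(KS)(KK(SK)))(KI(II)(KI(II))(I(I(II))))
  [1] IK(SS)(KI(II)(KI(II))(I(I(II))))(KK(KS)(KK(SK))(KI(II)(KI(II))(I(I(II)))))
  [2] K(SS)(KI(II)(KI(II))(I(I(II))))(KK(KS)(KK(SK))(KI(II)(KI(II))(I(I(II)))))
  [3] SS(KK(KS)(KK(SK))(KI(II)(KI(II))(I(I(II)))))
  [4] SS(K(KK(SK))(KI(II)(KI(II))(I(I(II)))))
  [5] SS(KK(SK))
  [6] SSK

Answer: YES — reaches normal form SSK in 6 ≤ 6 steps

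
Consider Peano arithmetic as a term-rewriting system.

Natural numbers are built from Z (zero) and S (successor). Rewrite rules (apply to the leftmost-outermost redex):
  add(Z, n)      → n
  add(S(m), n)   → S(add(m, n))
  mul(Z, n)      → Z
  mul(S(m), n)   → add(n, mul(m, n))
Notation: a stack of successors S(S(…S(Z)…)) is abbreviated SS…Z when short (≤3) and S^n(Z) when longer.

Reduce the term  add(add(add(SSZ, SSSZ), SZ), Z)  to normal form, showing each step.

  start: add(add(add(SSZ, SSSZ), SZ), Z)
  step 1: add(add(S(add(SZ, SSSZ)), SZ), Z)
  step 2: add(S(add(add(SZ, SSSZ), SZ)), Z)
  step 3: S(add(add(add(SZ, SSSZ), SZ), Z))
  step 4: S(add(add(S(add(Z, SSSZ)), SZ), Z))
  step 5: S(add(S(add(add(Z, SSSZ), SZ)), Z))
  step 6: S(S(add(add(add(Z, SSSZ), SZ), Z)))
  step 7: S(S(add(add(SSSZ, SZ), Z)))
  step 8: S(S(add(S(add(SSZ, SZ)), Z)))
  step 9: S(S(S(add(add(SSZ, SZ), Z))))
  step 10: S(S(S(add(S(add(SZ, SZ)), Z))))
  step 11: S(S(S(S(add(add(SZ, SZ), Z)))))
  step 12: S(S(S(S(add(S(add(Z, SZ)), Z)))))
  step 13: S(S(S(S(S(add(add(Z, SZ), Z))))))
  step 14: S(S(S(S(S(add(SZ, Z))))))
  step 15: S(S(S(S(S(S(add(Z, Z)))))))
  step 16: S^6(Z)

Answer: normal form = S^6(Z)  (in 16 steps)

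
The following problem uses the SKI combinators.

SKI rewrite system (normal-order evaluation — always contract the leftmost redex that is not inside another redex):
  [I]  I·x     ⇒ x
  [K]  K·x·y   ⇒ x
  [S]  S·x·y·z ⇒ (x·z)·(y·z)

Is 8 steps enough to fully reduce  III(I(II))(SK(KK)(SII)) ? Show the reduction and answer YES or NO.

Answer: YES — reaches normal form SII in 8 ≤ 8 steps

Working:
  start: III(I(II))(SK(KK)(SII))
  [1] II(I(II))(SK(KK)(SII))
  [2] I(I(II))(SK(KK)(SII))
  [3] I(II)(SK(KK)(SII))
  [4] II(SK(KK)(SII))
  [5] I(SK(KK)(SII))
  [6] SK(KK)(SII)
  [7] K(SII)(KK(SII))
  [8] SII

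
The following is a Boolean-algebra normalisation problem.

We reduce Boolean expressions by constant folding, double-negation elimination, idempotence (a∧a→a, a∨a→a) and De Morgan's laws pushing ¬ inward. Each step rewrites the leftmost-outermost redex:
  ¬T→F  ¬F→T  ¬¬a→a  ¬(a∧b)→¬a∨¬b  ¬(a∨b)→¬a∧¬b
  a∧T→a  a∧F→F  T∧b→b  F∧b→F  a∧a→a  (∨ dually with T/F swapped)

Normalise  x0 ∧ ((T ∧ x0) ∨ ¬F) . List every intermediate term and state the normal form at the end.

  start: x0 ∧ ((T ∧ x0) ∨ ¬F)
  [1] x0 ∧ (x0 ∨ ¬F)
  [2] x0 ∧ (x0 ∨ T)
  [3] x0 ∧ T
  [4] x0

Answer: normal form = x0  (in 4 steps)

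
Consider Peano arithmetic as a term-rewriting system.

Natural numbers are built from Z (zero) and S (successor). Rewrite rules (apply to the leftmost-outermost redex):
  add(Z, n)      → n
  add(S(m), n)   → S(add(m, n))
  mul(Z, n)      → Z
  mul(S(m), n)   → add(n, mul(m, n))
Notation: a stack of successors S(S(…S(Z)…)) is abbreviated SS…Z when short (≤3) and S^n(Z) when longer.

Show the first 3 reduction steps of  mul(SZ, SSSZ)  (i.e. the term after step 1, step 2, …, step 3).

  start: mul(SZ, SSSZ)
  →1  add(SSSZ, mul(Z, SSSZ))
  →2  S(add(SSZ, mul(Z, SSSZ)))
  →3  S(S(add(SZ, mul(Z, SSSZ))))

Answer: after 3 steps: S(S(add(SZ, mul(Z, SSSZ))))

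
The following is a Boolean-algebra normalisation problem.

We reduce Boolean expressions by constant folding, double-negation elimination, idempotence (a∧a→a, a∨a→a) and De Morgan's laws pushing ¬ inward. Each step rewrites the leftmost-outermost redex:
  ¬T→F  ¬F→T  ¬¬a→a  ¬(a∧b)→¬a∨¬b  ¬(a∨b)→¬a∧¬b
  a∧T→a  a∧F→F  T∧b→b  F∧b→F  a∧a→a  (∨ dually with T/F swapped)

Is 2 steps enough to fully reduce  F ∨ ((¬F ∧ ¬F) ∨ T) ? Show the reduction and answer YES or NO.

Answer: YES — reaches normal form T in 2 ≤ 2 steps

Reduction:
  start: F ∨ ((¬F ∧ ¬F) ∨ T)
  step 1: (¬F ∧ ¬F) ∨ T
  step 2: T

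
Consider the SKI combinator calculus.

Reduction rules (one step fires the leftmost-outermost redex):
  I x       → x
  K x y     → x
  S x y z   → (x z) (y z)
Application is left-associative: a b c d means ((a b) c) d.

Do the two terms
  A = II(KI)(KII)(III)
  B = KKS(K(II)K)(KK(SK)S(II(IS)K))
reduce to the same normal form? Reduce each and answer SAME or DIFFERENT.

Answer: SAME — A ⇓ I, B ⇓ I

Working:
Term A:
  start: II(KI)(KII)(III)
  step 1: I(KI)(KII)(III)
  step 2: KI(KII)(III)
  step 3: I(III)
  step 4: III
  step 5: II
  step 6: I

Term B:
  start: KKS(K(II)K)(KK(SK)S(II(IS)K))
  step 1: K(K(II)K)(KK(SK)S(II(IS)K))
  step 2: K(II)K
  step 3: II
  step 4: I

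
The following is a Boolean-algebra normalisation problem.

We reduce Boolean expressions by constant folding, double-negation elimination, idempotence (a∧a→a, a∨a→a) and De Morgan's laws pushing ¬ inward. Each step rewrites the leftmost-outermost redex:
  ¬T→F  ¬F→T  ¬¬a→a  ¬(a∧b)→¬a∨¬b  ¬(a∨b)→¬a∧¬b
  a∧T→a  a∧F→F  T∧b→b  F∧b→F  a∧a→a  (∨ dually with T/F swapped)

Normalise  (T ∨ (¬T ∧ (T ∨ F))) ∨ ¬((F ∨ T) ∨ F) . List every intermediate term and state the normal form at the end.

  start: (T ∨ (¬T ∧ (T ∨ F))) ∨ ¬((F ∨ T) ∨ F)
  step 1: T ∨ ¬((F ∨ T) ∨ F)
  step 2: T

Answer: normal form = T  (in 2 steps)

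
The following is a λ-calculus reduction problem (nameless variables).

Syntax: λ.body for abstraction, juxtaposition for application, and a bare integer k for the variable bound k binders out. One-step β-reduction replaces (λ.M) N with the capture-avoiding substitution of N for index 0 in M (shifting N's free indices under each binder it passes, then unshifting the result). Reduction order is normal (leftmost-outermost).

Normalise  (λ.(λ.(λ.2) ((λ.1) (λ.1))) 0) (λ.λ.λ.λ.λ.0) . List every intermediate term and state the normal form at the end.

  start: (λ.(λ.(λ.2) ((λ.1) (λ.1))) 0) (λ.λ.λ.λ.λ.0)
  →1  (λ.(λ.λ.λ.λ.λ.λ.0) ((λ.1) (λ.1))) (λ.λ.λ.λ.λ.0)
  →2  (λ.λ.λ.λ.λ.λ.0) ((λ.λ.λ.λ.λ.λ.0) (λ.λ.λ.λ.λ.λ.0))
  →3  λ.λ.λ.λ.λ.0

Answer: normal form = λ.λ.λ.λ.λ.0  (in 3 steps)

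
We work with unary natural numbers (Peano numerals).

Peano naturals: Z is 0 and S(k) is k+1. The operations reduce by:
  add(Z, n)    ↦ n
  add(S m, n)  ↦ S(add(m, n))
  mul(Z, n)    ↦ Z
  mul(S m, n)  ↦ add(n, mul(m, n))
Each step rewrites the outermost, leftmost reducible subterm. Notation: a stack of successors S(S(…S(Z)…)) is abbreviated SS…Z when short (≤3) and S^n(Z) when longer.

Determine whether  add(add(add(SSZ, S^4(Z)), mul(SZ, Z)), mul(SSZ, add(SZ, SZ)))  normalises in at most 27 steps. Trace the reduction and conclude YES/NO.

Answer: NO — after 27 steps the term is S(S(S(S(S(S(S(S(add(add(SZ, SZ), mul(Z, add(SZ, SZ))))))))))), not yet normal

Derivation:
  start: add(add(add(SSZ, S^4(Z)), mul(SZ, Z)), mul(SSZ, add(SZ, SZ)))
  step 1: add(add(S(add(SZ, S^4(Z))), mul(SZ, Z)), mul(SSZ, add(SZ, SZ)))
  step 2: add(S(add(add(SZ, S^4(Z)), mul(SZ, Z))), mul(SSZ, add(SZ, SZ)))
  step 3: S(add(add(add(SZ, S^4(Z)), mul(SZ, Z)), mul(SSZ, add(SZ, SZ))))
  step 4: S(add(add(S(add(Z, S^4(Z))), mul(SZ, Z)), mul(SSZ, add(SZ, SZ))))
  step 5: S(add(S(add(add(Z, S^4(Z)), mul(SZ, Z))), mul(SSZ, add(SZ, SZ))))
  step 6: S(S(add(add(add(Z, S^4(Z)), mul(SZ, Z)), mul(SSZ, add(SZ, SZ)))))
  step 7: S(S(add(add(S^4(Z), mul(SZ, Z)), mul(SSZ, add(SZ, SZ)))))
  step 8: S(S(add(S(add(SSSZ, mul(SZ, Z))), mul(SSZ, add(SZ, SZ)))))
  step 9: S(S(S(add(add(SSSZ, mul(SZ, Z)), mul(SSZ, add(SZ, SZ))))))
  step 10: S(S(S(add(S(add(SSZ, mul(SZ, Z))), mul(SSZ, add(SZ, SZ))))))
  step 11: S(S(S(S(add(add(SSZ, mul(SZ, Z)), mul(SSZ, add(SZ, SZ)))))))
  step 12: S(S(S(S(add(S(add(SZ, mul(SZ, Z))), mul(SSZ, add(SZ, SZ)))))))
  step 13: S(S(S(S(S(add(add(SZ, mul(SZ, Z)), mul(SSZ, add(SZ, SZ))))))))
  step 14: S(S(S(S(S(add(S(add(Z, mul(SZ, Z))), mul(SSZ, add(SZ, SZ))))))))
  step 15: S(S(S(S(S(S(add(add(Z, mul(SZ, Z)), mul(SSZ, add(SZ, SZ)))))))))
  step 16: S(S(S(S(S(S(add(mul(SZ, Z), mul(SSZ, add(SZ, SZ)))))))))
  step 17: S(S(S(S(S(S(add(add(Z, mul(Z, Z)), mul(SSZ, add(SZ, SZ)))))))))
  step 18: S(S(S(S(S(S(add(mul(Z, Z), mul(SSZ, add(SZ, SZ)))))))))
  step 19: S(S(S(S(S(S(add(Z, mul(SSZ, add(SZ, SZ)))))))))
  step 20: S(S(S(S(S(S(mul(SSZ, add(SZ, SZ))))))))
  step 21: S(S(S(S(S(S(add(add(SZ, SZ), mul(SZ, add(SZ, SZ)))))))))
  step 22: S(S(S(S(S(S(add(S(add(Z, SZ)), mul(SZ, add(SZ, SZ)))))))))
  step 23: S(S(S(S(S(S(S(add(add(Z, SZ), mul(SZ, add(SZ, SZ))))))))))
  step 24: S(S(S(S(S(S(S(add(SZ, mul(SZ, add(SZ, SZ))))))))))
  step 25: S(S(S(S(S(S(S(S(add(Z, mul(SZ, add(SZ, SZ)))))))))))
  step 26: S(S(S(S(S(S(S(S(mul(SZ, add(SZ, SZ))))))))))
  step 27: S(S(S(S(S(S(S(S(add(add(SZ, SZ), mul(Z, add(SZ, SZ)))))))))))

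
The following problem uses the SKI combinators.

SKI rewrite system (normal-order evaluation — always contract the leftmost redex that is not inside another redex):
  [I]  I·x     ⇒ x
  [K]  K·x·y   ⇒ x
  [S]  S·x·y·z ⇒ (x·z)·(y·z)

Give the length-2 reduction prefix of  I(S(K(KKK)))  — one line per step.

  start: I(S(K(KKK)))
  [1] S(K(KKK))
  [2] S(KK)

Answer: after 2 steps: S(KK)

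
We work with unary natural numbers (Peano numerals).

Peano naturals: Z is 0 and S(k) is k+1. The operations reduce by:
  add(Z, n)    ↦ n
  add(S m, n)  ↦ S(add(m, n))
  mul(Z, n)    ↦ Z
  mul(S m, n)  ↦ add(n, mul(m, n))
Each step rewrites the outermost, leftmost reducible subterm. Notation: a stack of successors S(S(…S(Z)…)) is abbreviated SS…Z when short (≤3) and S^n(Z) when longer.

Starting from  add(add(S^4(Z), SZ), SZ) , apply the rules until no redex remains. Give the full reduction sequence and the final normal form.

Answer: normal form = S^6(Z)  (in 11 steps)

Reduction:
  start: add(add(S^4(Z), SZ), SZ)
  →1  add(S(add(SSSZ, SZ)), SZ)
  →2  S(add(add(SSSZ, SZ), SZ))
  →3  S(add(S(add(SSZ, SZ)), SZ))
  →4  S(S(add(add(SSZ, SZ), SZ)))
  →5  S(S(add(S(add(SZ, SZ)), SZ)))
  →6  S(S(S(add(add(SZ, SZ), SZ))))
  →7  S(S(S(add(S(add(Z, SZ)), SZ))))
  →8  S(S(S(S(add(add(Z, SZ), SZ)))))
  →9  S(S(S(S(add(SZ, SZ)))))
  →10  S(S(S(S(S(add(Z, SZ))))))
  →11  S^6(Z)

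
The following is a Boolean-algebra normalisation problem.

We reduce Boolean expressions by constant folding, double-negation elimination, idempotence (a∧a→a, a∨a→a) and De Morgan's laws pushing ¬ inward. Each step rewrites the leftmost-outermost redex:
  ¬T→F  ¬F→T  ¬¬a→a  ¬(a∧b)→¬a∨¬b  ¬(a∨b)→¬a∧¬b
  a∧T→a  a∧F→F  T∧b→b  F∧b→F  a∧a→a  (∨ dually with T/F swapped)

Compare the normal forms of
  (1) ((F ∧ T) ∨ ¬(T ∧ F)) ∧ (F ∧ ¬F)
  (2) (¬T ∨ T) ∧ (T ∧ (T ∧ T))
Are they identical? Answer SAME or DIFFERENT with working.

Term A:
  start: ((F ∧ T) ∨ ¬(T ∧ F)) ∧ (F ∧ ¬F)
  step 1: (F ∨ ¬(T ∧ F)) ∧ (F ∧ ¬F)
  step 2: ¬(T ∧ F) ∧ (F ∧ ¬F)
  step 3: (¬T ∨ ¬F) ∧ (F ∧ ¬F)
  step 4: (F ∨ ¬F) ∧ (F ∧ ¬F)
  step 5: ¬F ∧ (F ∧ ¬F)
  step 6: T ∧ (F ∧ ¬F)
  step 7: F ∧ ¬F
  step 8: F

Term B:
  start: (¬T ∨ T) ∧ (T ∧ (T ∧ T))
  step 1: T ∧ (T ∧ (T ∧ T))
  step 2: T ∧ (T ∧ T)
  step 3: T ∧ T
  step 4: T

Answer: DIFFERENT — A ⇓ F, B ⇓ T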